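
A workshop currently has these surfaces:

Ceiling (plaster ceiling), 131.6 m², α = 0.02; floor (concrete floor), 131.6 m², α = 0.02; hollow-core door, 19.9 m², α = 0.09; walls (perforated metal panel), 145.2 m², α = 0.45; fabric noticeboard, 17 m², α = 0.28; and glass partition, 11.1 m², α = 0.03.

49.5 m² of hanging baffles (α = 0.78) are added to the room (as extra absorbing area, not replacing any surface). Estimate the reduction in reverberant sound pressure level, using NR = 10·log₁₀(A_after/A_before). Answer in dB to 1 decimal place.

Summing Sᵢαᵢ: 2.632 + 2.632 + 1.791 + 65.340 + 4.760 + 0.333 → A_before = 77.488 sabins.
Treatment contributes 49.5·0.78 = 38.610 sabins.
A_after = 77.488 + 38.610 = 116.098 sabins.
NR = 10·log₁₀(116.098/77.488) = 1.8 dB.

1.8 dB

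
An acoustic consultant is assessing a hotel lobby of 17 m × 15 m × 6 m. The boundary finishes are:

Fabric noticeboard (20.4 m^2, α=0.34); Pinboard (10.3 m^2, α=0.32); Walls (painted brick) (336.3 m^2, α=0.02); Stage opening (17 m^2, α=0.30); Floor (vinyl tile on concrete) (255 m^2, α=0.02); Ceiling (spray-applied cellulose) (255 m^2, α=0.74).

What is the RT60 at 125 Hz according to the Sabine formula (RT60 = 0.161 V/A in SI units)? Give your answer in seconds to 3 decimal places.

Summing Sᵢαᵢ: 6.936 + 3.296 + 6.726 + 5.100 + 5.100 + 188.700 → A = 215.858 sabins.
Room volume: 1530 m³.
Sabine: RT60 = 0.161 × 1530 / 215.858 = 1.141 s.

1.141 seconds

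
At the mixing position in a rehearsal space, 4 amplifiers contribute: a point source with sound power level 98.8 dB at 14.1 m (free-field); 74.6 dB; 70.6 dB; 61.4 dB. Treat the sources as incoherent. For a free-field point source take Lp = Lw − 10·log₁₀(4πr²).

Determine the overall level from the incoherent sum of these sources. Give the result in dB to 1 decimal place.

Source at 14.1 m: Lp = 98.8 − 10·log₁₀(4π·14.1²) = 98.8 − 10·log₁₀(2498.320) = 64.8 dB.
Σ 10^(Lᵢ/10) = 4.472e+07.
L_total = 10·log₁₀(4.472e+07) = 76.5 dB.

76.5 dB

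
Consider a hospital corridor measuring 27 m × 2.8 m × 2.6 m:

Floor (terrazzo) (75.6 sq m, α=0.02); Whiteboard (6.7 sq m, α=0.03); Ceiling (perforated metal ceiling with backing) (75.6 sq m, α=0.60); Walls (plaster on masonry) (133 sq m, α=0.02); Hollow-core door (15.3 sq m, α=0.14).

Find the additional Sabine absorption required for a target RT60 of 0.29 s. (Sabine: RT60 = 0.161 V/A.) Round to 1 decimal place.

57.2 sabins

A₁ = Σ Sᵢαᵢ = 75.6*0.02 + 6.7*0.03 + 75.6*0.60 + 133*0.02 + 15.3*0.14 = 51.875 sabins.
For T = 0.29 s, need A₂ = 0.161·V/T = 0.161·196.56/0.29 = 109.125 sabins.
Additional absorption ΔA = 109.125 − 51.875 = 57.2 sabins.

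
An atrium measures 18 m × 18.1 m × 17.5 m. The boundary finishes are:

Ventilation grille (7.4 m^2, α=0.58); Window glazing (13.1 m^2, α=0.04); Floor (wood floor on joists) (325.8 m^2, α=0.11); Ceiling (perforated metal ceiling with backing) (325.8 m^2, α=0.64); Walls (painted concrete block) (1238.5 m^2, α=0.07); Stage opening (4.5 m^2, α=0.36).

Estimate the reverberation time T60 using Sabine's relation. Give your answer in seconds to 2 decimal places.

Total absorption A = 7.4*0.58 + 13.1*0.04 + 325.8*0.11 + 325.8*0.64 + 1238.5*0.07 + 4.5*0.36
  = 4.292 + 0.524 + 35.838 + 208.512 + 86.695 + 1.620 = 337.481 m^2 sabins.
Volume V = 18 × 18.1 × 17.5 = 5701.5 m³.
RT60 = 0.161 · V / A = 0.161 × 5701.5 / 337.481 = 2.72 s.

2.72 s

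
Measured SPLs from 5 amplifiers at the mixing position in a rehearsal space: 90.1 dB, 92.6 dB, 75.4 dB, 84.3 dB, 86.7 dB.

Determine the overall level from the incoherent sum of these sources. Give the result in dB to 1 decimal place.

95.6 dB

Σ 10^(Lᵢ/10) = 3.615e+09.
L_total = 10·log₁₀(3.615e+09) = 95.6 dB.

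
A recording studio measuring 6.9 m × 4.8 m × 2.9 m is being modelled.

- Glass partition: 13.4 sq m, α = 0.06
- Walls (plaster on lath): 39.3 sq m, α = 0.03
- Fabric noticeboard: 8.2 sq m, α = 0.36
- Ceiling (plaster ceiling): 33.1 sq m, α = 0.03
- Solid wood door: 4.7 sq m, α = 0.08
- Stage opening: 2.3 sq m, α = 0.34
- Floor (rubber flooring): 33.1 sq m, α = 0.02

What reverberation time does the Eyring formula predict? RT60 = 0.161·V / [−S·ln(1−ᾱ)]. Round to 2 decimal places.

1.94 s

S = Σ Sᵢ = 134.1 sq m.
Absorption A = 13.4·0.06 + 39.3·0.03 + 8.2·0.36 + 33.1·0.03 + 4.7·0.08 + 2.3·0.34 + 33.1·0.02 = 7.748 sabins.
Mean coefficient ᾱ = A/S = 0.0578.
Eyring denominator: −S ln(1−ᾱ) = 7.984.
V = 6.9 × 4.8 × 2.9 = 96.048 m³.
RT60 = 0.161 × 96.048 / 7.984 = 1.94 s.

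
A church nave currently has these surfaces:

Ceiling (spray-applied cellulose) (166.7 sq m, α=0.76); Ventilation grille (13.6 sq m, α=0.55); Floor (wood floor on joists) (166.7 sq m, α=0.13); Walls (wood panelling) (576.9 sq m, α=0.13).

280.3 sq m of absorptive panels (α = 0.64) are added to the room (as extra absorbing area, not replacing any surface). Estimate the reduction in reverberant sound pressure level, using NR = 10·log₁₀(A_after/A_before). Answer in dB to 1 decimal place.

2.5 dB

Equivalent absorption area: A_before = 166.7·0.76 + 13.6·0.55 + 166.7·0.13 + 576.9·0.13 = 230.840 sq m.
Treatment contributes 280.3·0.64 = 179.392 sabins.
New total A_after = 410.232 sabins.
Reduction = 10 log₁₀(A_after/A_before) = 10 log₁₀(1.7771) = 2.5 dB.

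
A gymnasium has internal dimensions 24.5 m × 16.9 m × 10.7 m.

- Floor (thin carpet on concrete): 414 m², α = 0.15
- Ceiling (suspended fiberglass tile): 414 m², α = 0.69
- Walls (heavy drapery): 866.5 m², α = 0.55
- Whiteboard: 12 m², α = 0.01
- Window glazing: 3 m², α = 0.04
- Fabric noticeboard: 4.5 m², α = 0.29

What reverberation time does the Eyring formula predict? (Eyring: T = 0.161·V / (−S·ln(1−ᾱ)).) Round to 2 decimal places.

Total surface area S = 414 + 414 + 866.5 + 12 + 3 + 4.5 = 1714.0 m².
Σ(Sᵢαᵢ) = 414×0.15 + 414×0.69 + 866.5×0.55 + 12×0.01 + 3×0.04 + 4.5×0.29 = 825.880.
Mean coefficient ᾱ = A/S = 0.4818.
Eyring denominator: −S ln(1−ᾱ) = 1126.773.
V = 24.5 × 16.9 × 10.7 = 4430.335 m³.
T = 0.161·V/[−S·ln(1−ᾱ)] = 0.161·4430.335/1126.773 = 0.63 s.

0.63 s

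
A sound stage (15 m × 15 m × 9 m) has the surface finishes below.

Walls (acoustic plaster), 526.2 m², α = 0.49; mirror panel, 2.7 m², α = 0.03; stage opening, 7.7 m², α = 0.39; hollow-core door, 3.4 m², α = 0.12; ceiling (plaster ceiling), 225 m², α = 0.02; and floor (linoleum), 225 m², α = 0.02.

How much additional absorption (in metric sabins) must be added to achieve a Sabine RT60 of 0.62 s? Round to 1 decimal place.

Summing Sᵢαᵢ: 257.838 + 0.081 + 3.003 + 0.408 + 4.500 + 4.500 → A₁ = 270.330 sabins.
Target A₂ = 0.161·2025/0.62 = 525.847 sabins (V = 2025 m³).
Shortfall: 525.847 − 270.330 = 255.5 sabins.

255.5 sabins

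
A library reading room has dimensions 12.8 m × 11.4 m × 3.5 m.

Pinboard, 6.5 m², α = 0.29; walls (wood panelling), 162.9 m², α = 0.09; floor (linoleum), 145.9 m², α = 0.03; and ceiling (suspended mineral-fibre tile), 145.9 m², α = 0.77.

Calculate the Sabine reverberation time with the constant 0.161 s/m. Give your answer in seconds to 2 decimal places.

0.62 s

Total absorption A = 6.5*0.29 + 162.9*0.09 + 145.9*0.03 + 145.9*0.77
  = 1.885 + 14.661 + 4.377 + 112.343 = 133.266 m² sabins.
V = 12.8·11.4·3.5 = 510.72 m³.
Sabine: RT60 = 0.161 × 510.72 / 133.266 = 0.62 s.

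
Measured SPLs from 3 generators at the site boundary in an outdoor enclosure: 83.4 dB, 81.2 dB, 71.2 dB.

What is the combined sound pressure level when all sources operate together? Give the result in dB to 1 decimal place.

85.6 dB

Converting to relative power and adding: 10^(83.4/10) + 10^(81.2/10) + 10^(71.2/10) = 3.638e+08.
L_total = 10·log₁₀(3.638e+08) = 85.6 dB.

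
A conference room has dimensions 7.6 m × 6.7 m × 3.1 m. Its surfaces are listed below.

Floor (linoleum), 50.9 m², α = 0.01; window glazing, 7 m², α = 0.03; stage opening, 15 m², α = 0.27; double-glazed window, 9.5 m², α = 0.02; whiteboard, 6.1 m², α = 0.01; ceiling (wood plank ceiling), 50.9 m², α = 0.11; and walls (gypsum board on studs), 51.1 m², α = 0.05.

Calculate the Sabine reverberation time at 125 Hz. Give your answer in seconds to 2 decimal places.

1.93 seconds

Total absorption A = 50.9×0.01 + 7×0.03 + 15×0.27 + 9.5×0.02 + 6.1×0.01 + 50.9×0.11 + 51.1×0.05
  = 0.509 + 0.210 + 4.050 + 0.190 + 0.061 + 5.599 + 2.555 = 13.174 m² sabins.
Room volume: 157.852 m³.
RT60 = 0.161 · V / A = 0.161 × 157.852 / 13.174 = 1.93 s.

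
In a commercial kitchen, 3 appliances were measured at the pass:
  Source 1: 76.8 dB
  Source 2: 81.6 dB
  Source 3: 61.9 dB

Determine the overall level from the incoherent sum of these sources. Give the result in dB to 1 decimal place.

Σ 10^(Lᵢ/10) = 1.94e+08.
L_total = 10·log₁₀(1.94e+08) = 82.9 dB.

82.9 dB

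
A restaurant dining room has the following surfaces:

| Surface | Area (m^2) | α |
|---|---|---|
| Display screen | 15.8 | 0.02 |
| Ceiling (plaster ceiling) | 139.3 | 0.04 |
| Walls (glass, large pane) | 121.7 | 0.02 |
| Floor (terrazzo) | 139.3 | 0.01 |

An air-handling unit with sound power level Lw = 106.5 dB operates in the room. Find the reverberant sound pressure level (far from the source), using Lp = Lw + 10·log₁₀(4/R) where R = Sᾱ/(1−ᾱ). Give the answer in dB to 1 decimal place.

102.5 dB

A = 9.715 sabins; S = 416.1 m^2.
ᾱ = 0.0233, so room constant R = A/(1−ᾱ) = 9.947 m^2.
Lp = 106.5 + 10·log₁₀(4/9.947) = 106.5 + (-3.96) = 102.5 dB.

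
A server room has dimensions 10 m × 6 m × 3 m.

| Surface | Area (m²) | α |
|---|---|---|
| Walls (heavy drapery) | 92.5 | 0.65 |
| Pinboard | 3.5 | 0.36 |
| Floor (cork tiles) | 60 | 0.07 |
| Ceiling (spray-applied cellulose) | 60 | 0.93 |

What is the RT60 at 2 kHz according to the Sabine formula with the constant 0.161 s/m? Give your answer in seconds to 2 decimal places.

A = Σ Sᵢαᵢ = 92.5×0.65 + 3.5×0.36 + 60×0.07 + 60×0.93 = 121.385 sabins.
V = 10·6·3 = 180 m³.
RT60 = 0.161 · V / A = 0.161 × 180 / 121.385 = 0.24 s.

0.24 s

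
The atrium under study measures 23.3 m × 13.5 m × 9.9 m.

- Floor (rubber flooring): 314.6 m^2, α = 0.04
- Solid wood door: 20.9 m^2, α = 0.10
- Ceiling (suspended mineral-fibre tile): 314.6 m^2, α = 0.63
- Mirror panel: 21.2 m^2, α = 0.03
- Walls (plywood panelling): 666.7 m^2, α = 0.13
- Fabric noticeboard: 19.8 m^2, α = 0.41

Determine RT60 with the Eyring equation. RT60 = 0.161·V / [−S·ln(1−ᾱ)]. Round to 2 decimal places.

Total surface area S = 314.6 + 20.9 + 314.6 + 21.2 + 666.7 + 19.8 = 1357.8 m^2.
Absorption A = 314.6×0.04 + 20.9×0.10 + 314.6×0.63 + 21.2×0.03 + 666.7×0.13 + 19.8×0.41 = 308.297 sabins.
ᾱ = 308.297 / 1357.8 = 0.2271.
−S·ln(1−ᾱ) = −1357.8 × ln(1 − 0.2271) = 349.777.
V = 23.3 × 13.5 × 9.9 = 3114.045 m³.
T = 0.161·V/[−S·ln(1−ᾱ)] = 0.161·3114.045/349.777 = 1.43 s.

1.43 sec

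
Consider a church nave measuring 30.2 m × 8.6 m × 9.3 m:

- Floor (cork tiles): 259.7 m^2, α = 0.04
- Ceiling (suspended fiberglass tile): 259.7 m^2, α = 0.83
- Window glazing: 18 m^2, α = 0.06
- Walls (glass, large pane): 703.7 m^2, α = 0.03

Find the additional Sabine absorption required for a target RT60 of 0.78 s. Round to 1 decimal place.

Total absorption A₁ = 259.7×0.04 + 259.7×0.83 + 18×0.06 + 703.7×0.03
  = 10.388 + 215.551 + 1.080 + 21.111 = 248.130 m^2 sabins.
Target A₂ = 0.161·2415.396/0.78 = 498.563 sabins (V = 2415.396 m³).
Additional absorption ΔA = 498.563 − 248.130 = 250.4 sabins.

250.4 sabins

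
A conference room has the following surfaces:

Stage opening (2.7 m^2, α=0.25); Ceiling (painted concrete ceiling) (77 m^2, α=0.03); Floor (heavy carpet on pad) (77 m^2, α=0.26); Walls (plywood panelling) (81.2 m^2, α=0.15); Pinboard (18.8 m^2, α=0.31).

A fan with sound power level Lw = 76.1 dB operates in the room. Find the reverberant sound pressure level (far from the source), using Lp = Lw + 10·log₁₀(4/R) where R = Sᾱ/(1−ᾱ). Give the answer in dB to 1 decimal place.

Σ(Sᵢαᵢ) = 2.7·0.25 + 77·0.03 + 77·0.26 + 81.2·0.15 + 18.8·0.31 = 41.013; total area S = 256.7 m^2.
ᾱ = 41.013/256.7 = 0.1598; R = Sᾱ/(1−ᾱ) = 41.013/(1−0.1598) = 48.813 m^2.
Lp = 76.1 + 10·log₁₀(4/48.813) = 76.1 + (-10.86) = 65.2 dB.

65.2 dB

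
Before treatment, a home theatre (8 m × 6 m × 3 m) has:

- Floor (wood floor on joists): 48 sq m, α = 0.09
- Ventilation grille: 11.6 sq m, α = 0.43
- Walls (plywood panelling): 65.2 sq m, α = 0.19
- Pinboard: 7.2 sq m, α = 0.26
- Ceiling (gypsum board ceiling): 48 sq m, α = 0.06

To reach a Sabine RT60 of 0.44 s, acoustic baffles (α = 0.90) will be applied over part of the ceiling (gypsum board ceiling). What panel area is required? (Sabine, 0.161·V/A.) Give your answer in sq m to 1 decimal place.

Equivalent absorption area: A₁ = 48×0.09 + 11.6×0.43 + 65.2×0.19 + 7.2×0.26 + 48×0.06 = 26.448 sq m.
Required A₂ = 0.161·144/0.44 = 52.691 sabins.
Absorption to add: 52.691 − 26.448 = 26.243 sabins.
Net gain per sq m: Δα = 0.90 − 0.06 = 0.84.
Panel area = 26.243 / 0.84 = 31.2 sq m.

31.2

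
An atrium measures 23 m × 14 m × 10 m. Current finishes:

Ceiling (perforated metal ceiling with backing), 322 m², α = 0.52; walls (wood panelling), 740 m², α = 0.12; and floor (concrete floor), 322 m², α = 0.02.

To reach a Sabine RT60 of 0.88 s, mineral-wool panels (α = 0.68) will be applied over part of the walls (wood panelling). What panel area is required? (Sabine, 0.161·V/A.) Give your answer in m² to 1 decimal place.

582.9

Total absorption A₁ = 322*0.52 + 740*0.12 + 322*0.02
  = 167.440 + 88.800 + 6.440 = 262.680 m² sabins.
Required A₂ = 0.161·3220/0.88 = 589.114 sabins.
Absorption to add: 589.114 − 262.680 = 326.434 sabins.
Each m² of panel replacing the walls (wood panelling) adds (0.68 − 0.12) = 0.56 sabins.
Area = ΔA/Δα = 326.434/0.56 = 582.9 m².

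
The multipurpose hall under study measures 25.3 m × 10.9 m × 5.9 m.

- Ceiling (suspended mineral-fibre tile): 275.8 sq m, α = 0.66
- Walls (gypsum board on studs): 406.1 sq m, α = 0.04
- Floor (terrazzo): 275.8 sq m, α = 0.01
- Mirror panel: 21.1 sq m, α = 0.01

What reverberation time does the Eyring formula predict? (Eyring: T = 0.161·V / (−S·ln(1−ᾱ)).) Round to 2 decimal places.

S = Σ Sᵢ = 978.8 sq m.
Σ(Sᵢαᵢ) = 275.8·0.66 + 406.1·0.04 + 275.8·0.01 + 21.1·0.01 = 201.241.
ᾱ = 201.241 / 978.8 = 0.2056.
Eyring denominator: −S ln(1−ᾱ) = 225.289.
V = 25.3 × 10.9 × 5.9 = 1627.043 m³.
RT60 = 0.161 × 1627.043 / 225.289 = 1.16 s.

1.16 s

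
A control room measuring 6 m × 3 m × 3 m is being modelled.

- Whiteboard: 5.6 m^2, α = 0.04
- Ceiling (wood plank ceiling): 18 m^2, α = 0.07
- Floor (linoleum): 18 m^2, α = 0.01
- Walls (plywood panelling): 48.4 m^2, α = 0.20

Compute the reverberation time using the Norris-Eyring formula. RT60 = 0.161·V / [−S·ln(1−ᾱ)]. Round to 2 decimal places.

0.72 seconds

Total surface area S = 5.6 + 18 + 18 + 48.4 = 90.0 m^2.
Σ(Sᵢαᵢ) = 5.6·0.04 + 18·0.07 + 18·0.01 + 48.4·0.20 = 11.344.
ᾱ = 11.344 / 90.0 = 0.1260.
Eyring denominator: −S ln(1−ᾱ) = 12.121.
V = 6 × 3 × 3 = 54 m³.
T = 0.161·V/[−S·ln(1−ᾱ)] = 0.161·54/12.121 = 0.72 s.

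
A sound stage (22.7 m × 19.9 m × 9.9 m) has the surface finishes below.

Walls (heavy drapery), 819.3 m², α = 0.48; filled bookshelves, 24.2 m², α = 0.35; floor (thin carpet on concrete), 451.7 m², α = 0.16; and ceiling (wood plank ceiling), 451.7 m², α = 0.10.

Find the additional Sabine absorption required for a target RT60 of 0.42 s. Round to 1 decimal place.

1195.1 sabins

A₁ = Σ Sᵢαᵢ = 819.3*0.48 + 24.2*0.35 + 451.7*0.16 + 451.7*0.10 = 519.176 sabins.
Target A₂ = 0.161·4472.127/0.42 = 1714.315 sabins (V = 4472.127 m³).
Additional absorption ΔA = 1714.315 − 519.176 = 1195.1 sabins.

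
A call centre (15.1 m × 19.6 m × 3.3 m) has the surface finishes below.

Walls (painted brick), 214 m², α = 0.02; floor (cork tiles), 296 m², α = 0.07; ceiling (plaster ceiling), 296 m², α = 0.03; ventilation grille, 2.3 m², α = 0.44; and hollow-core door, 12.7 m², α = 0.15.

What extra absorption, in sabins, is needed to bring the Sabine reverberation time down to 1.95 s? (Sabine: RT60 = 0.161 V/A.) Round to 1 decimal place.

A₁ = Σ Sᵢαᵢ = 214*0.02 + 296*0.07 + 296*0.03 + 2.3*0.44 + 12.7*0.15 = 36.797 sabins.
V = 976.668 m³. Required absorption A₂ = 0.161 × 976.668 / 1.95 = 80.638 sabins.
ΔA = A₂ − A₁ = 80.638 − 36.797 = 43.8 sabins.

43.8 sabins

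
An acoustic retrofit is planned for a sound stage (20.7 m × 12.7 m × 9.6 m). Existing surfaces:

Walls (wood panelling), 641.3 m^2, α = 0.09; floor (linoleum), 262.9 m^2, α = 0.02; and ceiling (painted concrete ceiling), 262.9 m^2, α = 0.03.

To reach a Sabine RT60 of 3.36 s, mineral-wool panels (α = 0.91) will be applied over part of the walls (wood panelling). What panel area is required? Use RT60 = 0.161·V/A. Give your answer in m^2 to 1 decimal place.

61.1

Total absorption A₁ = 641.3·0.09 + 262.9·0.02 + 262.9·0.03
  = 57.717 + 5.258 + 7.887 = 70.862 m^2 sabins.
Required A₂ = 0.161·2523.744/3.36 = 120.929 sabins.
ΔA needed = 120.929 − 70.862 = 50.067 sabins.
Each m^2 of panel replacing the walls (wood panelling) adds (0.91 − 0.09) = 0.82 sabins.
Area = ΔA/Δα = 50.067/0.82 = 61.1 m^2.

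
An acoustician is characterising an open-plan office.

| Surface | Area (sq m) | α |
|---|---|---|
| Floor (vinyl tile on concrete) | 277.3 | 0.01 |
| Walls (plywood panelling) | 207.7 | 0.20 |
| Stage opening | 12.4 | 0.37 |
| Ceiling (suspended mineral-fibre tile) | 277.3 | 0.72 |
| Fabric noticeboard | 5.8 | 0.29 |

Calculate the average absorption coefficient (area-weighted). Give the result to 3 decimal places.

Total surface area S = 780.5 sq m.
Σ(Sᵢαᵢ) = 277.3×0.01 + 207.7×0.20 + 12.4×0.37 + 277.3×0.72 + 5.8×0.29 = 250.239.
ᾱ = 250.239 / 780.5 = 0.321.

0.321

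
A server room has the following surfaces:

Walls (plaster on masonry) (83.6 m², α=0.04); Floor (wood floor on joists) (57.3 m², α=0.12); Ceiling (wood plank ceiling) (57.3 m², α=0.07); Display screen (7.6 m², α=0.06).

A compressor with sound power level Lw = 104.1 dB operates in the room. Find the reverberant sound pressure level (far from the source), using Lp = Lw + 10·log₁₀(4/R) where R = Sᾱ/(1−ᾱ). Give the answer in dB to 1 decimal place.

98.1 dB

Σ(Sᵢαᵢ) = 83.6·0.04 + 57.3·0.12 + 57.3·0.07 + 7.6·0.06 = 14.687; total area S = 205.8 m².
ᾱ = 0.0714, so room constant R = A/(1−ᾱ) = 15.816 m².
Lp = Lw + 10 log₁₀(4/R) = 104.1 -5.97 = 98.1 dB.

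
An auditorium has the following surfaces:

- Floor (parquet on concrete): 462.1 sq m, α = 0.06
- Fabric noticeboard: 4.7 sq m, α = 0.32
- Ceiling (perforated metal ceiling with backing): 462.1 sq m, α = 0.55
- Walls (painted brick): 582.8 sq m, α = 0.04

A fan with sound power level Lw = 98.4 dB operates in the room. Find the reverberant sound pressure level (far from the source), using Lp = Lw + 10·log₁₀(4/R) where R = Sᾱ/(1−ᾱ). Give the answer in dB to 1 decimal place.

78.6 dB

Σ(Sᵢαᵢ) = 462.1×0.06 + 4.7×0.32 + 462.1×0.55 + 582.8×0.04 = 306.697; total area S = 1511.7 sq m.
ᾱ = 306.697/1511.7 = 0.2029; R = Sᾱ/(1−ᾱ) = 306.697/(1−0.2029) = 384.766 sq m.
Lp = 98.4 + 10·log₁₀(4/384.766) = 98.4 + (-19.83) = 78.6 dB.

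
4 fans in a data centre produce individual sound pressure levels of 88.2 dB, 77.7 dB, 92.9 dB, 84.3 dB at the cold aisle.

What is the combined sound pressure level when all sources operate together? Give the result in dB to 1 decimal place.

Converting to relative power and adding: 10^(88.2/10) + 10^(77.7/10) + 10^(92.9/10) + 10^(84.3/10) = 2.939e+09.
L_total = 10·log₁₀(2.939e+09) = 94.7 dB.

94.7 dB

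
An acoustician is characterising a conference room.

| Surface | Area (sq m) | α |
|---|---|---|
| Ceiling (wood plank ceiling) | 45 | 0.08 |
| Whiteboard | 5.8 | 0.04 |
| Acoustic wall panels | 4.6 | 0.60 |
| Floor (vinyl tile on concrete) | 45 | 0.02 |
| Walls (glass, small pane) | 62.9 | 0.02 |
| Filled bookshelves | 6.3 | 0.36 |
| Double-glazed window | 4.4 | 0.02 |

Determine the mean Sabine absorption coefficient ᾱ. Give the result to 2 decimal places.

0.06

Total surface area S = 174.0 sq m.
Σ(Sᵢαᵢ) = 45·0.08 + 5.8·0.04 + 4.6·0.60 + 45·0.02 + 62.9·0.02 + 6.3·0.36 + 4.4·0.02 = 11.106.
ᾱ = A/S = 0.06.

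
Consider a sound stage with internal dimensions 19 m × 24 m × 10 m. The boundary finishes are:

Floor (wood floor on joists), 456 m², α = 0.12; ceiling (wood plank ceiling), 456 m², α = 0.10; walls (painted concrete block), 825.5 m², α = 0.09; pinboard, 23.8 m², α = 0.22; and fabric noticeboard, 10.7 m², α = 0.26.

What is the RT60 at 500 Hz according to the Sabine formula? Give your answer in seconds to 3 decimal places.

Summing Sᵢαᵢ: 54.720 + 45.600 + 74.295 + 5.236 + 2.782 → A = 182.633 sabins.
V = 19·24·10 = 4560 m³.
RT60 = 0.161 · V / A = 0.161 × 4560 / 182.633 = 4.020 s.

4.020 seconds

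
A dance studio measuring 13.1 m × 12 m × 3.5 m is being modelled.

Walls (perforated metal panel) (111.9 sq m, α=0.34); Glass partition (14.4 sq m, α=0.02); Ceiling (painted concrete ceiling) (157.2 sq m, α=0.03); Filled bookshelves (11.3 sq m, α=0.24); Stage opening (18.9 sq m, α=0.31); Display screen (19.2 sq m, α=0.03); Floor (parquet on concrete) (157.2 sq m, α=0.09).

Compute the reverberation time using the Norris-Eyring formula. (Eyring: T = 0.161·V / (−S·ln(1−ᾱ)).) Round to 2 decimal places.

1.24 s

S = Σ Sᵢ = 490.1 sq m.
Σ(Sᵢαᵢ) = 111.9×0.34 + 14.4×0.02 + 157.2×0.03 + 11.3×0.24 + 18.9×0.31 + 19.2×0.03 + 157.2×0.09 = 66.345.
ᾱ = 66.345 / 490.1 = 0.1354.
Eyring denominator: −S ln(1−ᾱ) = 71.304.
V = 13.1 × 12 × 3.5 = 550.2 m³.
T = 0.161·V/[−S·ln(1−ᾱ)] = 0.161·550.2/71.304 = 1.24 s.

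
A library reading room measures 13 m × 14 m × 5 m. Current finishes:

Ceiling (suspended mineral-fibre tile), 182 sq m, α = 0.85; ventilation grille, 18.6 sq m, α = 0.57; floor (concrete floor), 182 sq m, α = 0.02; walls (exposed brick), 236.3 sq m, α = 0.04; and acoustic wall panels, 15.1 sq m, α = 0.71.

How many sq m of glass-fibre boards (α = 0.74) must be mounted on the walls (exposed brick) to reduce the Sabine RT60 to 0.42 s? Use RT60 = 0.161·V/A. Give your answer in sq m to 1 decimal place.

228.2

Summing Sᵢαᵢ: 154.700 + 10.602 + 3.640 + 9.452 + 10.721 → A₁ = 189.115 sabins.
Required A₂ = 0.161·910/0.42 = 348.833 sabins.
ΔA needed = 348.833 − 189.115 = 159.718 sabins.
Net gain per sq m: Δα = 0.74 − 0.04 = 0.70.
Panel area = 159.718 / 0.70 = 228.2 sq m.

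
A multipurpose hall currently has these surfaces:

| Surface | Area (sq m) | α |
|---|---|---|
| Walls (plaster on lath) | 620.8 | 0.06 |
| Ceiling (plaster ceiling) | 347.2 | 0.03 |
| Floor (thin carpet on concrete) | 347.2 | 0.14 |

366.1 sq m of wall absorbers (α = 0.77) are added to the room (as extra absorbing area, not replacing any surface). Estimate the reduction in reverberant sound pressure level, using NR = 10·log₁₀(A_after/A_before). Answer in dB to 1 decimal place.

5.9 dB

Summing Sᵢαᵢ: 37.248 + 10.416 + 48.608 → A_before = 96.272 sabins.
Added absorption = 366.1 × 0.77 = 281.897 sabins.
A_after = 96.272 + 281.897 = 378.169 sabins.
NR = 10·log₁₀(378.169/96.272) = 5.9 dB.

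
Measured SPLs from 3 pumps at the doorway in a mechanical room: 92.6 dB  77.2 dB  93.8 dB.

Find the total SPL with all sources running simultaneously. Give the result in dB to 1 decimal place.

96.3 dB

Converting to relative power and adding: 10^(92.6/10) + 10^(77.2/10) + 10^(93.8/10) = 4.271e+09.
Combined level = 10 log₁₀(4.271e+09) = 96.3 dB.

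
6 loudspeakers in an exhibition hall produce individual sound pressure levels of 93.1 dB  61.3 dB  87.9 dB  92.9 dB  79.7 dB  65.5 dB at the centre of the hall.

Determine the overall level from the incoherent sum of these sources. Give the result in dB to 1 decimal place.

Converting to relative power and adding: 10^(93.1/10) + 10^(61.3/10) + 10^(87.9/10) + 10^(92.9/10) + 10^(79.7/10) + 10^(65.5/10) = 4.706e+09.
Back to dB: 10·log₁₀ Σ = 96.7 dB.

96.7 dB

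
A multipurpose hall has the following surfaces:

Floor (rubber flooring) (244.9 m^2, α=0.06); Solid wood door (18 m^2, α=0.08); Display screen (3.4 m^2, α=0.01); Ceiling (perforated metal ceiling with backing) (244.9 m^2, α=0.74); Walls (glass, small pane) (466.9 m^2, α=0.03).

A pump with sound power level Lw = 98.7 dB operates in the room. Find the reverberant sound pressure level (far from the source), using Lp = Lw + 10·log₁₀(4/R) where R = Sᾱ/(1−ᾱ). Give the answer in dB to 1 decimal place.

A = 211.401 sabins; S = 978.1 m^2.
ᾱ = 0.2161, so room constant R = A/(1−ᾱ) = 269.679 m^2.
Lp = 98.7 + 10·log₁₀(4/269.679) = 98.7 + (-18.29) = 80.4 dB.

80.4 dB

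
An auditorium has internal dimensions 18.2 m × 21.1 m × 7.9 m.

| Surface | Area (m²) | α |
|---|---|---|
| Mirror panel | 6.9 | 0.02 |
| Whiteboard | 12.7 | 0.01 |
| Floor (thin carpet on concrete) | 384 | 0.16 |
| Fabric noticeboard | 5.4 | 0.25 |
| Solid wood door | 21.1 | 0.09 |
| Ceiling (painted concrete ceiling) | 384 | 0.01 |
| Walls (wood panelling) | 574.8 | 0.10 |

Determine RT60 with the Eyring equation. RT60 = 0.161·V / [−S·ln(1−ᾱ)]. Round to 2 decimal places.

3.69 seconds

Total surface area S = 6.9 + 12.7 + 384 + 5.4 + 21.1 + 384 + 574.8 = 1388.9 m².
Σ(Sᵢαᵢ) = 6.9·0.02 + 12.7·0.01 + 384·0.16 + 5.4·0.25 + 21.1·0.09 + 384·0.01 + 574.8·0.10 = 126.274.
Mean coefficient ᾱ = A/S = 0.0909.
−S·ln(1−ᾱ) = −1388.9 × ln(1 − 0.0909) = 132.362.
V = 18.2 × 21.1 × 7.9 = 3033.758 m³.
RT60 = 0.161 × 3033.758 / 132.362 = 3.69 s.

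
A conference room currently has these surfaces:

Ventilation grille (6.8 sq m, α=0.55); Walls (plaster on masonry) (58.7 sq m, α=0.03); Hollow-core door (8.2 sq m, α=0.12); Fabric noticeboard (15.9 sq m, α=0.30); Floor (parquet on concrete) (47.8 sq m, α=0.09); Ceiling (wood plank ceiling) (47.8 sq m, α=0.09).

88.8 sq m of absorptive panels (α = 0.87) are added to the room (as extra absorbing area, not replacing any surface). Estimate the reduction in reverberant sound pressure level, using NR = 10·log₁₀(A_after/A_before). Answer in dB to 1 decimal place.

Summing Sᵢαᵢ: 3.740 + 1.761 + 0.984 + 4.770 + 4.302 + 4.302 → A_before = 19.859 sabins.
Treatment contributes 88.8·0.87 = 77.256 sabins.
A_after = 19.859 + 77.256 = 97.115 sabins.
Reduction = 10 log₁₀(A_after/A_before) = 10 log₁₀(4.8902) = 6.9 dB.

6.9 dB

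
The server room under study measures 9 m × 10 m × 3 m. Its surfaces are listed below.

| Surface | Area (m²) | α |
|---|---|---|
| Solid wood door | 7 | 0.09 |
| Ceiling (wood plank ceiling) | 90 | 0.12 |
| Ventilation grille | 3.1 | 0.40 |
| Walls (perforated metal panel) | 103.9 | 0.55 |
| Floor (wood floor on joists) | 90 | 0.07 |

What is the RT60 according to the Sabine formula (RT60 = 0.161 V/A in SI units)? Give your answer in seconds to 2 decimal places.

0.57 s

Equivalent absorption area: A = 7·0.09 + 90·0.12 + 3.1·0.40 + 103.9·0.55 + 90·0.07 = 76.115 m².
Volume V = 9 × 10 × 3 = 270 m³.
RT60 = 0.161 · V / A = 0.161 × 270 / 76.115 = 0.57 s.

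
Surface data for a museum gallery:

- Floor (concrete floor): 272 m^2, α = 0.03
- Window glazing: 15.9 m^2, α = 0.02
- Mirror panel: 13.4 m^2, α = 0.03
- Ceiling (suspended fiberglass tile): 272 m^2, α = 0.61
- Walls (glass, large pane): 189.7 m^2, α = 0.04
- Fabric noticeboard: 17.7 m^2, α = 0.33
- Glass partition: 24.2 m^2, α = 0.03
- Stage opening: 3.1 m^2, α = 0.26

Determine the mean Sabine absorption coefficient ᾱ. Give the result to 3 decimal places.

Total surface area S = 808.0 m^2.
Σ(Sᵢαᵢ) = 272*0.03 + 15.9*0.02 + 13.4*0.03 + 272*0.61 + 189.7*0.04 + 17.7*0.33 + 24.2*0.03 + 3.1*0.26 = 189.761.
ᾱ = A/S = 0.235.

0.235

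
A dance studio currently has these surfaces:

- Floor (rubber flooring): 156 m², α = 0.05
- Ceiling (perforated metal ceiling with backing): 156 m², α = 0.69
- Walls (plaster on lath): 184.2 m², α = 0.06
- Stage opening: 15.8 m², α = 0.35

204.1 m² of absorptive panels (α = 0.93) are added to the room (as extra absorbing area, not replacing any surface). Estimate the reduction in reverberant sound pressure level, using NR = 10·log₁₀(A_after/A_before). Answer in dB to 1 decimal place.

Total absorption A_before = 156·0.05 + 156·0.69 + 184.2·0.06 + 15.8·0.35
  = 7.800 + 107.640 + 11.052 + 5.530 = 132.022 m² sabins.
Treatment contributes 204.1·0.93 = 189.813 sabins.
New total A_after = 321.835 sabins.
NR = 10·log₁₀(321.835/132.022) = 3.9 dB.

3.9 dB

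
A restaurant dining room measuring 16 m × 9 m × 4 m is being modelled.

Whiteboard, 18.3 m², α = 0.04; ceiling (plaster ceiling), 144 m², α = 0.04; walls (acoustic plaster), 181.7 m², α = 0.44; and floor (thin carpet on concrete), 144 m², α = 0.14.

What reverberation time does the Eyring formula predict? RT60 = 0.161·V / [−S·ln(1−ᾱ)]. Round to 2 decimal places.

Total surface area S = 18.3 + 144 + 181.7 + 144 = 488.0 m².
Σ(Sᵢαᵢ) = 18.3·0.04 + 144·0.04 + 181.7·0.44 + 144·0.14 = 106.600.
Mean coefficient ᾱ = A/S = 0.2184.
Eyring denominator: −S ln(1−ᾱ) = 120.249.
V = 16 × 9 × 4 = 576 m³.
T = 0.161·V/[−S·ln(1−ᾱ)] = 0.161·576/120.249 = 0.77 s.

0.77 sec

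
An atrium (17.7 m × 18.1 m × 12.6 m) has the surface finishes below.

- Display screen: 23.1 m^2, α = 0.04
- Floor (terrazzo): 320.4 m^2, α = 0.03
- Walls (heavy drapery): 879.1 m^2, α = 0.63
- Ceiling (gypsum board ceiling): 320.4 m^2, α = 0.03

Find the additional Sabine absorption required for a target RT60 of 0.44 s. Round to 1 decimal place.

903.1 sabins

Total absorption A₁ = 23.1*0.04 + 320.4*0.03 + 879.1*0.63 + 320.4*0.03
  = 0.924 + 9.612 + 553.833 + 9.612 = 573.981 m^2 sabins.
For T = 0.44 s, need A₂ = 0.161·V/T = 0.161·4036.662/0.44 = 1477.051 sabins.
Additional absorption ΔA = 1477.051 − 573.981 = 903.1 sabins.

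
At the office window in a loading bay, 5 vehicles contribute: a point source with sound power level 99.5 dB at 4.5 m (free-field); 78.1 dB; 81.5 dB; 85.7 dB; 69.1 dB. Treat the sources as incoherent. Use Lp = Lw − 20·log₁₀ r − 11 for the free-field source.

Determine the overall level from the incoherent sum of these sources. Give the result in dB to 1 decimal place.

Source at 4.5 m: Lp = 99.5 − 20·log₁₀(4.5) − 11 = 75.4 dB.
Converting to relative power and adding: 10^(75.4/10) + 10^(78.1/10) + 10^(81.5/10) + 10^(85.7/10) + 10^(69.1/10) = 6.202e+08.
L_total = 10·log₁₀(6.202e+08) = 87.9 dB.

87.9 dB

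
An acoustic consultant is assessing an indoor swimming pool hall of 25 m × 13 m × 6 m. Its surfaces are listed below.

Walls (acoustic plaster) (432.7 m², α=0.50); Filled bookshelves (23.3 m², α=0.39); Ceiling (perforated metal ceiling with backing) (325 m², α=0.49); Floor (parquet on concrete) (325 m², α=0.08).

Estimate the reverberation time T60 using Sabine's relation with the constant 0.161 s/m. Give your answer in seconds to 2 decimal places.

A = Σ Sᵢαᵢ = 432.7×0.50 + 23.3×0.39 + 325×0.49 + 325×0.08 = 410.687 sabins.
V = 25·13·6 = 1950 m³.
RT60 = 0.161 · V / A = 0.161 × 1950 / 410.687 = 0.76 s.

0.76 s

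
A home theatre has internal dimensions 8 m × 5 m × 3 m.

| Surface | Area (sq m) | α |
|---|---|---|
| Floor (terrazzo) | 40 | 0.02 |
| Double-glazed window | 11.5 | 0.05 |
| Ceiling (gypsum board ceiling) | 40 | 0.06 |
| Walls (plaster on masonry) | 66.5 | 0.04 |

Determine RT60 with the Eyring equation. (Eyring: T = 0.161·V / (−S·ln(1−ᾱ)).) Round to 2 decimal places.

2.94 s

Total surface area S = 40 + 11.5 + 40 + 66.5 = 158.0 sq m.
Absorption A = 40·0.02 + 11.5·0.05 + 40·0.06 + 66.5·0.04 = 6.435 sabins.
Mean coefficient ᾱ = A/S = 0.0407.
−S·ln(1−ᾱ) = −158.0 × ln(1 − 0.0407) = 6.565.
V = 8 × 5 × 3 = 120 m³.
T = 0.161·V/[−S·ln(1−ᾱ)] = 0.161·120/6.565 = 2.94 s.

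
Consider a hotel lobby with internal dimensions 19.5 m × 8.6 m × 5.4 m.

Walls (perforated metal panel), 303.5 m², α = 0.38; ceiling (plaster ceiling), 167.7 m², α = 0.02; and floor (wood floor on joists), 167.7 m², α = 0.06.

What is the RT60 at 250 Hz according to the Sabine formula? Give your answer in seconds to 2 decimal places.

1.13 s

A = Σ Sᵢαᵢ = 303.5×0.38 + 167.7×0.02 + 167.7×0.06 = 128.746 sabins.
V = 19.5·8.6·5.4 = 905.58 m³.
Sabine: RT60 = 0.161 × 905.58 / 128.746 = 1.13 s.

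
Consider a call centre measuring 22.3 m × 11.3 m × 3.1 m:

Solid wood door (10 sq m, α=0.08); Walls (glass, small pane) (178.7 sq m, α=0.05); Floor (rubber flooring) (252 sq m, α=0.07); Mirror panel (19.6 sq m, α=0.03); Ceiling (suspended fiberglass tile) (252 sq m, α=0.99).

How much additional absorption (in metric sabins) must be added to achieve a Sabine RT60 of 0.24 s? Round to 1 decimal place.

246.6 sabins

Equivalent absorption area: A₁ = 10·0.08 + 178.7·0.05 + 252·0.07 + 19.6·0.03 + 252·0.99 = 277.443 sq m.
V = 781.169 m³. Required absorption A₂ = 0.161 × 781.169 / 0.24 = 524.034 sabins.
Additional absorption ΔA = 524.034 − 277.443 = 246.6 sabins.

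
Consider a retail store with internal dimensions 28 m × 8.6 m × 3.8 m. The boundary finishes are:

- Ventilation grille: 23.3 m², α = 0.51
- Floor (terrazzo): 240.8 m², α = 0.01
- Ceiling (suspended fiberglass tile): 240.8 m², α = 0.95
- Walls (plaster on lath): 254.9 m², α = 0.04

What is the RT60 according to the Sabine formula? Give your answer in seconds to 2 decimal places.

Equivalent absorption area: A = 23.3·0.51 + 240.8·0.01 + 240.8·0.95 + 254.9·0.04 = 253.247 m².
Volume V = 28 × 8.6 × 3.8 = 915.04 m³.
Sabine: RT60 = 0.161 × 915.04 / 253.247 = 0.58 s.

0.58 seconds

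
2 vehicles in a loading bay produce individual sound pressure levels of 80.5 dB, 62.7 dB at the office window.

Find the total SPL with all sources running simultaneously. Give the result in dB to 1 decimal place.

80.6 dB

Σ 10^(Lᵢ/10) = 1.141e+08.
Back to dB: 10·log₁₀ Σ = 80.6 dB.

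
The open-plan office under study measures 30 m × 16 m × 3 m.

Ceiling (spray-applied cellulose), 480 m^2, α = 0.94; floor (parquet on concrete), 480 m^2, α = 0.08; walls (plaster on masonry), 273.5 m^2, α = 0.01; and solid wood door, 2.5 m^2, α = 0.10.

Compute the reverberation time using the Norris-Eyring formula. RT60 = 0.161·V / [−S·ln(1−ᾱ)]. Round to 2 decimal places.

0.37 s

S = Σ Sᵢ = 1236.0 m^2.
Absorption A = 480·0.94 + 480·0.08 + 273.5·0.01 + 2.5·0.10 = 492.585 sabins.
ᾱ = 492.585 / 1236.0 = 0.3985.
Eyring denominator: −S ln(1−ᾱ) = 628.294.
V = 30 × 16 × 3 = 1440 m³.
T = 0.161·V/[−S·ln(1−ᾱ)] = 0.161·1440/628.294 = 0.37 s.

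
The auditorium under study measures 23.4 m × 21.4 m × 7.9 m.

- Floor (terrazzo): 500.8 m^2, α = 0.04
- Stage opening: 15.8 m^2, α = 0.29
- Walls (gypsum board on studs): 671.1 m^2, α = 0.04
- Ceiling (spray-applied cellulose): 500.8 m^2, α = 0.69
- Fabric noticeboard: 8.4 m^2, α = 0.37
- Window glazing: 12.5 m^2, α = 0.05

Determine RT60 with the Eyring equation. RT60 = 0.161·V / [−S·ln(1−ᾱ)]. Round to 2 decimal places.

Total surface area S = 500.8 + 15.8 + 671.1 + 500.8 + 8.4 + 12.5 = 1709.4 m^2.
Absorption A = 500.8×0.04 + 15.8×0.29 + 671.1×0.04 + 500.8×0.69 + 8.4×0.37 + 12.5×0.05 = 400.743 sabins.
ᾱ = 400.743 / 1709.4 = 0.2344.
Eyring denominator: −S ln(1−ᾱ) = 456.573.
V = 23.4 × 21.4 × 7.9 = 3956.004 m³.
RT60 = 0.161 × 3956.004 / 456.573 = 1.39 s.

1.39 s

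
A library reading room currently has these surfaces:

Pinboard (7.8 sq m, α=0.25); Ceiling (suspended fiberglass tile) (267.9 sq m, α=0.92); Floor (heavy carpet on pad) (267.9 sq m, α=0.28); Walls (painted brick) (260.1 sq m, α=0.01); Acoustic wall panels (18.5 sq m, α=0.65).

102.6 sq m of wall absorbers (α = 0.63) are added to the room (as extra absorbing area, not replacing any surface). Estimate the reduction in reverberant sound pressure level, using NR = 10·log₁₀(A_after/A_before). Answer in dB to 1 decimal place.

Summing Sᵢαᵢ: 1.950 + 246.468 + 75.012 + 2.601 + 12.025 → A_before = 338.056 sabins.
Treatment contributes 102.6·0.63 = 64.638 sabins.
New total A_after = 402.694 sabins.
NR = 10·log₁₀(402.694/338.056) = 0.8 dB.

0.8 dB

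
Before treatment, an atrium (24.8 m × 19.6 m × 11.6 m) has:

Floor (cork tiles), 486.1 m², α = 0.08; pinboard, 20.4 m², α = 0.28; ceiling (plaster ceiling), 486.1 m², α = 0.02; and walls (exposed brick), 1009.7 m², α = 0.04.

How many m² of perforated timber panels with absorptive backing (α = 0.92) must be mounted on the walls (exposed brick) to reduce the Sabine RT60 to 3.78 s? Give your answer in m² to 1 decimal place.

Equivalent absorption area: A₁ = 486.1·0.08 + 20.4·0.28 + 486.1·0.02 + 1009.7·0.04 = 94.710 m².
Required A₂ = 0.161·5638.528/3.78 = 240.160 sabins.
Absorption to add: 240.160 − 94.710 = 145.450 sabins.
Each m² of panel replacing the walls (exposed brick) adds (0.92 − 0.04) = 0.88 sabins.
Area = ΔA/Δα = 145.450/0.88 = 165.3 m².

165.3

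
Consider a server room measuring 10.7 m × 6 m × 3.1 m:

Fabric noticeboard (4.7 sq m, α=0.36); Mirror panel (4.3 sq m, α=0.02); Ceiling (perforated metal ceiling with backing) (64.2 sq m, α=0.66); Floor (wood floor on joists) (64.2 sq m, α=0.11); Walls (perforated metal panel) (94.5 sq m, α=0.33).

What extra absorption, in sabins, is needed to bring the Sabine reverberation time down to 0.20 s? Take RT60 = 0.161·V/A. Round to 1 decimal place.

Total absorption A₁ = 4.7·0.36 + 4.3·0.02 + 64.2·0.66 + 64.2·0.11 + 94.5·0.33
  = 1.692 + 0.086 + 42.372 + 7.062 + 31.185 = 82.397 sq m sabins.
Target A₂ = 0.161·199.02/0.20 = 160.211 sabins (V = 199.02 m³).
Shortfall: 160.211 − 82.397 = 77.8 sabins.

77.8 sabins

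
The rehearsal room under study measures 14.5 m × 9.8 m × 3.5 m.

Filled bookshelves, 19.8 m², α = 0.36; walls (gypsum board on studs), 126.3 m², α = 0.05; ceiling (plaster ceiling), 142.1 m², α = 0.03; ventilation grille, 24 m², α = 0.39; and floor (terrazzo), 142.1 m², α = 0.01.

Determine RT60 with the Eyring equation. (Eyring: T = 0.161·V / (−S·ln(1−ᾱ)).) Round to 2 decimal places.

Total surface area S = 19.8 + 126.3 + 142.1 + 24 + 142.1 = 454.3 m².
Σ(Sᵢαᵢ) = 19.8×0.36 + 126.3×0.05 + 142.1×0.03 + 24×0.39 + 142.1×0.01 = 28.487.
Mean coefficient ᾱ = A/S = 0.0627.
−S·ln(1−ᾱ) = −454.3 × ln(1 − 0.0627) = 29.417.
V = 14.5 × 9.8 × 3.5 = 497.35 m³.
T = 0.161·V/[−S·ln(1−ᾱ)] = 0.161·497.35/29.417 = 2.72 s.

2.72 seconds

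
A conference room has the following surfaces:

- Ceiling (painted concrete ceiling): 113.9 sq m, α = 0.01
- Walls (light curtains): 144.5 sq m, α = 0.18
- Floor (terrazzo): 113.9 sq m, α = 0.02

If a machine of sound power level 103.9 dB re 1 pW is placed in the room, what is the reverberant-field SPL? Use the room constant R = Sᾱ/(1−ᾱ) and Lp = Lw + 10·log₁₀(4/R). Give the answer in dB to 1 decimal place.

A = 29.427 sabins; S = 372.3 sq m.
ᾱ = 29.427/372.3 = 0.0790; R = Sᾱ/(1−ᾱ) = 29.427/(1−0.0790) = 31.951 sq m.
Lp = 103.9 + 10·log₁₀(4/31.951) = 103.9 + (-9.02) = 94.9 dB.

94.9 dB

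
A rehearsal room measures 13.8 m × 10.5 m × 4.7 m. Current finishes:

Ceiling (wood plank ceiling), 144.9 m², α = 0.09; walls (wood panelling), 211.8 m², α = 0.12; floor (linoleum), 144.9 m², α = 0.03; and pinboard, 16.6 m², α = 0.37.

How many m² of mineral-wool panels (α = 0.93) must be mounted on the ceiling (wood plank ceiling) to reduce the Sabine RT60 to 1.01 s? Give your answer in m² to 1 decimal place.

Equivalent absorption area: A₁ = 144.9×0.09 + 211.8×0.12 + 144.9×0.03 + 16.6×0.37 = 48.946 m².
Required A₂ = 0.161·681.03/1.01 = 108.560 sabins.
Absorption to add: 108.560 − 48.946 = 59.614 sabins.
Net gain per m²: Δα = 0.93 − 0.09 = 0.84.
Panel area = 59.614 / 0.84 = 71.0 m².

71.0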